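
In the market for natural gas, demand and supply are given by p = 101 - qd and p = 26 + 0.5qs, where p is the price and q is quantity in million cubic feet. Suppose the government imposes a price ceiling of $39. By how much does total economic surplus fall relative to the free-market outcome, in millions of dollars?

432

Rearranging demand gives qd = 101 - p; rearranging supply gives qs = 2p - 52. In a free market, 101 - p = 2p - 52 gives the equilibrium p* = 51, q* = 50.
Because the ceiling (39) lies below the market-clearing price, it is binding.
At p = 39: qd = 101 - 39 = 62 and qs = 2·39 - 52 = 26.
Quantity traded falls to 26. At q = 26 the demand price is 101 - 26 = 75 and the supply price is (52 + 26)/2 = 39.
Deadweight loss = ½ · (75 - 39) · (50 - 26) = ½ · 36 · 24 = 432.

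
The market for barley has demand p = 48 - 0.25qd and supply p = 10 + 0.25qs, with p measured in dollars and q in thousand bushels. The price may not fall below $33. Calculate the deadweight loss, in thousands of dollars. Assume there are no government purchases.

64

Rearranging demand gives qd = 192 - 4p; rearranging supply gives qs = 4p - 40. Setting quantity demanded equal to quantity supplied, 192 - 4p = 4p - 40, gives p* = 29 and q* = 76.
Because the floor (33) lies above the market-clearing price, it is binding.
At p = 33: qd = 192 - 4·33 = 60 and qs = 4·33 - 40 = 92.
Quantity traded falls to 60. At q = 60 the demand price is (192 - 60)/4 = 33 and the supply price is (40 + 60)/4 = 25.
Deadweight loss = ½ · (33 - 25) · (76 - 60) = ½ · 8 · 16 = 64.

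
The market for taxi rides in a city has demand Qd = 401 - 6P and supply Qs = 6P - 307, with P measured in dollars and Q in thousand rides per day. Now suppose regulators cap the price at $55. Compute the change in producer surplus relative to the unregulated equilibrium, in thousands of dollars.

Equilibrium: 401 - 6P = 6P - 307, so 708 = 12P and P* = 59, Q* = 47.
The ceiling of 55 is below the equilibrium price 59, so it binds.
At P = 55: Qd = 401 - 6·55 = 71 and Qs = 6·55 - 307 = 23.
Producer surplus without the control is ½ · (59 - 307/6) · 47 = 2209/12.
With the ceiling, producers sell 23 units at 55, so PS = ½ · (55 - 307/6) · 23 = 529/12.
Change in producer surplus = 529/12 - 2209/12 = -140.

-140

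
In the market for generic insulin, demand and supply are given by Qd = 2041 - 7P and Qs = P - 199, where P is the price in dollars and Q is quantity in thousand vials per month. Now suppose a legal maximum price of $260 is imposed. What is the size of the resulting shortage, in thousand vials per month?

160

In a free market, 2041 - 7P = P - 199 gives the equilibrium P* = 280, Q* = 81.
The ceiling of 260 is below the equilibrium price 280, so it binds.
At P = 260: Qd = 2041 - 7·260 = 221 and Qs = 260 - 199 = 61.
Shortage = Qd - Qs = 221 - 61 = 160.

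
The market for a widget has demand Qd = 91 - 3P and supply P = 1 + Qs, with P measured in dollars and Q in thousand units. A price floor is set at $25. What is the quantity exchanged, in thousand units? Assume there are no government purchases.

Rearranging supply gives Qs = P - 1. In a free market, 91 - 3P = P - 1 gives the equilibrium P* = 23, Q* = 22.
Since 25 > 23, the floor is binding.
At P = 25: Qd = 91 - 3·25 = 16 and Qs = 25 - 1 = 24.
The quantity actually transacted is the short side, demand: 16.

16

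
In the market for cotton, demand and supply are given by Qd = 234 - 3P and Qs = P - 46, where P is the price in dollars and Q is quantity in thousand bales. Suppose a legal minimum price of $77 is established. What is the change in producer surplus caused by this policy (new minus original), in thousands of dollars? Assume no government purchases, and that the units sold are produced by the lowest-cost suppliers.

-199.5

In a free market, 234 - 3P = P - 46 gives the equilibrium P* = 70, Q* = 24.
The floor of 77 is above the equilibrium price 70, so it binds.
At P = 77: Qd = 234 - 3·77 = 3 and Qs = 77 - 46 = 31.
Producer surplus without the control is ½ · (70 - 46) · 24 = 288.
With the floor, 3 units are sold at 77. The supply price at Q = 3 is 49, so PS = ½ · [(77 - 46) + (77 - 49)] · 3 = 88.5.
Change in producer surplus = 88.5 - 288 = -199.5.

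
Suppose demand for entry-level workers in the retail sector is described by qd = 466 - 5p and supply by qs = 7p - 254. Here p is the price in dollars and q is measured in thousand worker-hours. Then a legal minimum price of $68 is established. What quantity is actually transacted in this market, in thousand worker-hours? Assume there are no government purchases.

126

Equilibrium: 466 - 5p = 7p - 254, so 720 = 12p and p* = 60, q* = 166.
The floor of 68 is above the equilibrium price 60, so it binds.
At p = 68: qd = 466 - 5·68 = 126 and qs = 7·68 - 254 = 222.
The quantity actually transacted is the short side, demand: 126.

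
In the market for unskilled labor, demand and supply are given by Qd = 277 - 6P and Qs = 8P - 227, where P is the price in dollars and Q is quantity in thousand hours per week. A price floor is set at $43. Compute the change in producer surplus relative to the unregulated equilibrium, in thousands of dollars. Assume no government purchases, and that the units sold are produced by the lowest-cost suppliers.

In a free market, 277 - 6P = 8P - 227 gives the equilibrium P* = 36, Q* = 61.
The floor of 43 is above the equilibrium price 36, so it binds.
At P = 43: Qd = 277 - 6·43 = 19 and Qs = 8·43 - 227 = 117.
Producer surplus without the control is ½ · (36 - 28.375) · 61 = 232.5625.
With the floor, 19 units are sold at 43. The supply price at Q = 19 is 30.75, so PS = ½ · [(43 - 28.375) + (43 - 30.75)] · 19 = 255.3125.
Change in producer surplus = 255.3125 - 232.5625 = 22.75.

22.75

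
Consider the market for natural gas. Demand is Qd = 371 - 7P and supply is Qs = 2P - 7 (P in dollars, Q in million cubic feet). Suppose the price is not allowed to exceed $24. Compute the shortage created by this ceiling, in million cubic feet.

Without the control the market clears where 371 - 7P = 2P - 7, i.e. P* = 42 and Q* = 77.
Because the ceiling (24) lies below the market-clearing price, it is binding.
At P = 24: Qd = 371 - 7·24 = 203 and Qs = 2·24 - 7 = 41.
Shortage = Qd - Qs = 203 - 41 = 162.

162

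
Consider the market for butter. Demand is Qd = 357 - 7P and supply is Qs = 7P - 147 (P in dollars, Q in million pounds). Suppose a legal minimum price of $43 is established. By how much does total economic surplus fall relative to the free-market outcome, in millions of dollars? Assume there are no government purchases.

343

Setting quantity demanded equal to quantity supplied, 357 - 7P = 7P - 147, gives P* = 36 and Q* = 105.
Since 43 > 36, the floor is binding.
At P = 43: Qd = 357 - 7·43 = 56 and Qs = 7·43 - 147 = 154.
Quantity traded falls to 56. At Q = 56 the demand price is (357 - 56)/7 = 43 and the supply price is (147 + 56)/7 = 29.
Deadweight loss = ½ · (43 - 29) · (105 - 56) = ½ · 14 · 49 = 343.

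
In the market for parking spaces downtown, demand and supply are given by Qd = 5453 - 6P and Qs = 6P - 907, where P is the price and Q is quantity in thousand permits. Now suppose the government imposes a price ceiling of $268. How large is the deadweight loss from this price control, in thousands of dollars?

Setting quantity demanded equal to quantity supplied, 5453 - 6P = 6P - 907, gives P* = 530 and Q* = 2273.
Because the ceiling (268) lies below the market-clearing price, it is binding.
At P = 268: Qd = 5453 - 6·268 = 3845 and Qs = 6·268 - 907 = 701.
Quantity traded falls to 701. At Q = 701 the demand price is (5453 - 701)/6 = 792 and the supply price is (907 + 701)/6 = 268.
Deadweight loss = ½ · (792 - 268) · (2273 - 701) = ½ · 524 · 1572 = 411864.

411864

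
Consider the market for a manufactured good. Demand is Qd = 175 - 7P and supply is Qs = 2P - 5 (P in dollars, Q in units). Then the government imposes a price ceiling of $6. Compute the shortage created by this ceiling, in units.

126

In a free market, 175 - 7P = 2P - 5 gives the equilibrium P* = 20, Q* = 35.
Since 6 < 20, the ceiling is binding.
At P = 6: Qd = 175 - 7·6 = 133 and Qs = 2·6 - 5 = 7.
Shortage = Qd - Qs = 133 - 7 = 126.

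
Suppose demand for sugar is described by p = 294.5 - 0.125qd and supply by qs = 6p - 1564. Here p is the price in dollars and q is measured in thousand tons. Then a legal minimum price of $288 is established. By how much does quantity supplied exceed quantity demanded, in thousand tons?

112

Rearranging demand gives qd = 2356 - 8p. Setting quantity demanded equal to quantity supplied, 2356 - 8p = 6p - 1564, gives p* = 280 and q* = 116.
Because the floor (288) lies above the market-clearing price, it is binding.
At p = 288: qd = 2356 - 8·288 = 52 and qs = 6·288 - 1564 = 164.
Surplus = qs - qd = 164 - 52 = 112.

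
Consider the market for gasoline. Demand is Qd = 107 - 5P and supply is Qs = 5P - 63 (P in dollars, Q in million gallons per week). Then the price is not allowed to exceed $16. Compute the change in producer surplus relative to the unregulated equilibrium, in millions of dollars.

Equilibrium: 107 - 5P = 5P - 63, so 170 = 10P and P* = 17, Q* = 22.
Because the ceiling (16) lies below the market-clearing price, it is binding.
At P = 16: Qd = 107 - 5·16 = 27 and Qs = 5·16 - 63 = 17.
Producer surplus without the control is ½ · (17 - 12.6) · 22 = 48.4.
With the ceiling, producers sell 17 units at 16, so PS = ½ · (16 - 12.6) · 17 = 28.9.
Change in producer surplus = 28.9 - 48.4 = -19.5.

-19.5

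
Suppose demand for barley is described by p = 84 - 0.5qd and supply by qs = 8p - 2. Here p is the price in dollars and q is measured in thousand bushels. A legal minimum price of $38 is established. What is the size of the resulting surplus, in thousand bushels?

Rearranging demand gives qd = 168 - 2p. Without the control the market clears where 168 - 2p = 8p - 2, i.e. p* = 17 and q* = 134.
Since 38 > 17, the floor is binding.
At p = 38: qd = 168 - 2·38 = 92 and qs = 8·38 - 2 = 302.
Surplus = qs - qd = 302 - 92 = 210.

210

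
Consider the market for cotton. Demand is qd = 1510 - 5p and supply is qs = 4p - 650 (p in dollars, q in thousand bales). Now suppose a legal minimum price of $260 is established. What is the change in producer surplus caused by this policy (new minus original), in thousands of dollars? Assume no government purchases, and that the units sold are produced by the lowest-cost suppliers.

2950

Setting quantity demanded equal to quantity supplied, 1510 - 5p = 4p - 650, gives p* = 240 and q* = 310.
Because the floor (260) lies above the market-clearing price, it is binding.
At p = 260: qd = 1510 - 5·260 = 210 and qs = 4·260 - 650 = 390.
Producer surplus without the control is ½ · (240 - 162.5) · 310 = 12012.5.
With the floor, 210 units are sold at 260. The supply price at q = 210 is 215, so PS = ½ · [(260 - 162.5) + (260 - 215)] · 210 = 14962.5.
Change in producer surplus = 14962.5 - 12012.5 = 2950.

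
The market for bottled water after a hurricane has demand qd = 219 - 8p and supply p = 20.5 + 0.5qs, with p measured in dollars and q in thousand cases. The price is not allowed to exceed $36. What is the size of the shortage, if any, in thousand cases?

0

Rearranging supply gives qs = 2p - 41. Without the control the market clears where 219 - 8p = 2p - 41, i.e. p* = 26 and q* = 11.
Since 36 is above p* = 26, the ceiling does not bind and the free-market outcome prevails.
Since the control does not bind, there is no shortage.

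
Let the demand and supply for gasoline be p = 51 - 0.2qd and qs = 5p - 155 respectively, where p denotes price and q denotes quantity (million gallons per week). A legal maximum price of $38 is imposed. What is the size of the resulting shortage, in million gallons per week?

Rearranging demand gives qd = 255 - 5p. Setting quantity demanded equal to quantity supplied, 255 - 5p = 5p - 155, gives p* = 41 and q* = 50.
The ceiling of 38 is below the equilibrium price 41, so it binds.
At p = 38: qd = 255 - 5·38 = 65 and qs = 5·38 - 155 = 35.
Shortage = qd - qs = 65 - 35 = 30.

30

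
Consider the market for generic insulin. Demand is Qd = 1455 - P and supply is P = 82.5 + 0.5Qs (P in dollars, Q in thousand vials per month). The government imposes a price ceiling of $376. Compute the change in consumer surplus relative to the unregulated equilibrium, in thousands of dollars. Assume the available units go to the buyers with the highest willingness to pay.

Rearranging supply gives Qs = 2P - 165. Setting quantity demanded equal to quantity supplied, 1455 - P = 2P - 165, gives P* = 540 and Q* = 915.
Since 376 < 540, the ceiling is binding.
At P = 376: Qd = 1455 - 376 = 1079 and Qs = 2·376 - 165 = 587.
Consumer surplus without the control is ½ · (1455 - 540) · 915 = 418612.5.
With the ceiling, 587 units are sold at 376 (assume they go to the highest-value buyers). The demand price at Q = 587 is 868, so CS = ½ · [(1455 - 376) + (868 - 376)] · 587 = 461088.5.
Change in consumer surplus = 461088.5 - 418612.5 = 42476.

42476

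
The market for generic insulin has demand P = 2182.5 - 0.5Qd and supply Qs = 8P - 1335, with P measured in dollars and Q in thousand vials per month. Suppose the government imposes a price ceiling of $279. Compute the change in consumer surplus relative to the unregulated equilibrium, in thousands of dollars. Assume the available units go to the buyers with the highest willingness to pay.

Rearranging demand gives Qd = 4365 - 2P. Setting quantity demanded equal to quantity supplied, 4365 - 2P = 8P - 1335, gives P* = 570 and Q* = 3225.
Because the ceiling (279) lies below the market-clearing price, it is binding.
At P = 279: Qd = 4365 - 2·279 = 3807 and Qs = 8·279 - 1335 = 897.
Consumer surplus without the control is ½ · (2182.5 - 570) · 3225 = 2600156.25.
With the ceiling, 897 units are sold at 279 (assume they go to the highest-value buyers). The demand price at Q = 897 is 1734, so CS = ½ · [(2182.5 - 279) + (1734 - 279)] · 897 = 1506287.25.
Change in consumer surplus = 1506287.25 - 2600156.25 = -1093869.

-1093869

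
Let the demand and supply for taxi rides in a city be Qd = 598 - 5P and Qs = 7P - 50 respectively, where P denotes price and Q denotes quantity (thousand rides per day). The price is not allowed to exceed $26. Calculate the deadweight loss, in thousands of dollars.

In a free market, 598 - 5P = 7P - 50 gives the equilibrium P* = 54, Q* = 328.
The ceiling of 26 is below the equilibrium price 54, so it binds.
At P = 26: Qd = 598 - 5·26 = 468 and Qs = 7·26 - 50 = 132.
Quantity traded falls to 132. At Q = 132 the demand price is (598 - 132)/5 = 93.2 and the supply price is (50 + 132)/7 = 26.
Deadweight loss = ½ · (93.2 - 26) · (328 - 132) = ½ · 67.2 · 196 = 6585.6.

6585.6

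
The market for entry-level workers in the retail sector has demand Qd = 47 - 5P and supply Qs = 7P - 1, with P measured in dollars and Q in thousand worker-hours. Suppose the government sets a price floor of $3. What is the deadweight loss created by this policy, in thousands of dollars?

0

Setting quantity demanded equal to quantity supplied, 47 - 5P = 7P - 1, gives P* = 4 and Q* = 27.
Since 3 is below P* = 4, the floor does not bind and the free-market outcome prevails.
Since the control does not bind, no trades are prevented and deadweight loss is zero.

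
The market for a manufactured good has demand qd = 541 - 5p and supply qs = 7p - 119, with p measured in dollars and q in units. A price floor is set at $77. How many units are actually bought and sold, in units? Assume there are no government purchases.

In a free market, 541 - 5p = 7p - 119 gives the equilibrium p* = 55, q* = 266.
Because the floor (77) lies above the market-clearing price, it is binding.
At p = 77: qd = 541 - 5·77 = 156 and qs = 7·77 - 119 = 420.
The quantity actually transacted is the short side, demand: 156.

156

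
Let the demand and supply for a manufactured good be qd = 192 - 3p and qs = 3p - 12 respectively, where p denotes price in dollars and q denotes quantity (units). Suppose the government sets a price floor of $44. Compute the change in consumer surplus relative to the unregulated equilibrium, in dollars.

Setting quantity demanded equal to quantity supplied, 192 - 3p = 3p - 12, gives p* = 34 and q* = 90.
Because the floor (44) lies above the market-clearing price, it is binding.
At p = 44: qd = 192 - 3·44 = 60 and qs = 3·44 - 12 = 120.
Consumer surplus without the control is ½ · (64 - 34) · 90 = 1350.
With the floor, consumers buy 60 units at 44, so CS = ½ · (64 - 44) · 60 = 600.
Change in consumer surplus = 600 - 1350 = -750.

-750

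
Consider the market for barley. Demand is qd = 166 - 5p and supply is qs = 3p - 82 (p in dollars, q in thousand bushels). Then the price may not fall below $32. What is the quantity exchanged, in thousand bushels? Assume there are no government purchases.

6

Equilibrium: 166 - 5p = 3p - 82, so 248 = 8p and p* = 31, q* = 11.
Since 32 > 31, the floor is binding.
At p = 32: qd = 166 - 5·32 = 6 and qs = 3·32 - 82 = 14.
The quantity actually transacted is the short side, demand: 6.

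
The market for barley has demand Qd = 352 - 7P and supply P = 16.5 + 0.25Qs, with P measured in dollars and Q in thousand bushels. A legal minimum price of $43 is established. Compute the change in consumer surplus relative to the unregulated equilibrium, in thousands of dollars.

Rearranging supply gives Qs = 4P - 66. Setting quantity demanded equal to quantity supplied, 352 - 7P = 4P - 66, gives P* = 38 and Q* = 86.
Because the floor (43) lies above the market-clearing price, it is binding.
At P = 43: Qd = 352 - 7·43 = 51 and Qs = 4·43 - 66 = 106.
Consumer surplus without the control is ½ · (352/7 - 38) · 86 = 3698/7.
With the floor, consumers buy 51 units at 43, so CS = ½ · (352/7 - 43) · 51 = 2601/14.
Change in consumer surplus = 2601/14 - 3698/7 = -342.5.

-342.5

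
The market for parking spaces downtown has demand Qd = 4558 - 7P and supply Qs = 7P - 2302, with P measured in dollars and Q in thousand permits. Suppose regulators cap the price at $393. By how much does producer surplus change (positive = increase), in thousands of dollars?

-76484.5

Equilibrium: 4558 - 7P = 7P - 2302, so 6860 = 14P and P* = 490, Q* = 1128.
Because the ceiling (393) lies below the market-clearing price, it is binding.
At P = 393: Qd = 4558 - 7·393 = 1807 and Qs = 7·393 - 2302 = 449.
Producer surplus without the control is ½ · (490 - 2302/7) · 1128 = 636192/7.
With the ceiling, producers sell 449 units at 393, so PS = ½ · (393 - 2302/7) · 449 = 201601/14.
Change in producer surplus = 201601/14 - 636192/7 = -76484.5.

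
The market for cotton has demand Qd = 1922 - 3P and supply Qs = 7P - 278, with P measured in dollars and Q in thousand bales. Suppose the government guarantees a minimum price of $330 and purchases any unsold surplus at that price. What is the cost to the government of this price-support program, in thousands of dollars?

Equilibrium: 1922 - 3P = 7P - 278, so 2200 = 10P and P* = 220, Q* = 1262.
Because the floor (330) lies above the market-clearing price, it is binding.
At P = 330: Qd = 1922 - 3·330 = 932 and Qs = 7·330 - 278 = 2032.
Surplus = Qs - Qd = 1100.
Government expenditure = surplus × support price = 1100 × 330 = 363000.

363000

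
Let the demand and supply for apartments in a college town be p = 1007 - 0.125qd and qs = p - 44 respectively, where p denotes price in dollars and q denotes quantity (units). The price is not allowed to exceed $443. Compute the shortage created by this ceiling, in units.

Rearranging demand gives qd = 8056 - 8p. Equilibrium: 8056 - 8p = p - 44, so 8100 = 9p and p* = 900, q* = 856.
Since 443 < 900, the ceiling is binding.
At p = 443: qd = 8056 - 8·443 = 4512 and qs = 443 - 44 = 399.
Shortage = qd - qs = 4512 - 399 = 4113.

4113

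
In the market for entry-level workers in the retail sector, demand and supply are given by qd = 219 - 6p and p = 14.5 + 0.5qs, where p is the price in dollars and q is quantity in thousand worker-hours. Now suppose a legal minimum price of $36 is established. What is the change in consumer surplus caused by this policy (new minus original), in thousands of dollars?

-90

Rearranging supply gives qs = 2p - 29. Equilibrium: 219 - 6p = 2p - 29, so 248 = 8p and p* = 31, q* = 33.
The floor of 36 is above the equilibrium price 31, so it binds.
At p = 36: qd = 219 - 6·36 = 3 and qs = 2·36 - 29 = 43.
Consumer surplus without the control is ½ · (36.5 - 31) · 33 = 90.75.
With the floor, consumers buy 3 units at 36, so CS = ½ · (36.5 - 36) · 3 = 0.75.
Change in consumer surplus = 0.75 - 90.75 = -90.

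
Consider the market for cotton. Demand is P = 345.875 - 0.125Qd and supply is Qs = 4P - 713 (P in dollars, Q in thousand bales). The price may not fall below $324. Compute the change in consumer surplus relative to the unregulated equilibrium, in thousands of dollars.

Rearranging demand gives Qd = 2767 - 8P. Setting quantity demanded equal to quantity supplied, 2767 - 8P = 4P - 713, gives P* = 290 and Q* = 447.
Because the floor (324) lies above the market-clearing price, it is binding.
At P = 324: Qd = 2767 - 8·324 = 175 and Qs = 4·324 - 713 = 583.
Consumer surplus without the control is ½ · (345.875 - 290) · 447 = 12488.0625.
With the floor, consumers buy 175 units at 324, so CS = ½ · (345.875 - 324) · 175 = 1914.0625.
Change in consumer surplus = 1914.0625 - 12488.0625 = -10574.

-10574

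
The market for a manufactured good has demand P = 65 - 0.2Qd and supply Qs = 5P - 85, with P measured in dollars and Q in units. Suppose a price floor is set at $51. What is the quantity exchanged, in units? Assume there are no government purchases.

70

Rearranging demand gives Qd = 325 - 5P. Setting quantity demanded equal to quantity supplied, 325 - 5P = 5P - 85, gives P* = 41 and Q* = 120.
Because the floor (51) lies above the market-clearing price, it is binding.
At P = 51: Qd = 325 - 5·51 = 70 and Qs = 5·51 - 85 = 170.
The quantity actually transacted is the short side, demand: 70.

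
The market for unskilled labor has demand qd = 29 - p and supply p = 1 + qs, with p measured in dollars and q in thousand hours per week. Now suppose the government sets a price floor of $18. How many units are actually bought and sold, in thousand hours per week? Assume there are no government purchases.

Rearranging supply gives qs = p - 1. In a free market, 29 - p = p - 1 gives the equilibrium p* = 15, q* = 14.
Since 18 > 15, the floor is binding.
At p = 18: qd = 29 - 18 = 11 and qs = 18 - 1 = 17.
The quantity actually transacted is the short side, demand: 11.

11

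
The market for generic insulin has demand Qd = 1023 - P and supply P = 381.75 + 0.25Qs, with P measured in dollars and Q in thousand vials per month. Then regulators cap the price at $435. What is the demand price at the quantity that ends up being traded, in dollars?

Rearranging supply gives Qs = 4P - 1527. Equilibrium: 1023 - P = 4P - 1527, so 2550 = 5P and P* = 510, Q* = 513.
The ceiling of 435 is below the equilibrium price 510, so it binds.
At P = 435: Qd = 1023 - 435 = 588 and Qs = 4·435 - 1527 = 213.
Only 213 units reach the market. On the demand curve, the marginal buyer's willingness to pay at Q = 213 is (1023 - 213) = 810.

810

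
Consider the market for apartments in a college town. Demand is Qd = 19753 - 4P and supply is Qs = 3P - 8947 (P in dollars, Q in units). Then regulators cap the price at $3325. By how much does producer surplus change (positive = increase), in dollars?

Equilibrium: 19753 - 4P = 3P - 8947, so 28700 = 7P and P* = 4100, Q* = 3353.
The ceiling of 3325 is below the equilibrium price 4100, so it binds.
At P = 3325: Qd = 19753 - 4·3325 = 6453 and Qs = 3·3325 - 8947 = 1028.
Producer surplus without the control is ½ · (4100 - 8947/3) · 3353 = 11242609/6.
With the ceiling, producers sell 1028 units at 3325, so PS = ½ · (3325 - 8947/3) · 1028 = 528392/3.
Change in producer surplus = 528392/3 - 11242609/6 = -1697637.5.

-1697637.5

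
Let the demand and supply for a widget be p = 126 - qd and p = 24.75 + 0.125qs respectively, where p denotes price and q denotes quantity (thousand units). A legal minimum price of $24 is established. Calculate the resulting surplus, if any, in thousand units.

Rearranging demand gives qd = 126 - p; rearranging supply gives qs = 8p - 198. Setting quantity demanded equal to quantity supplied, 126 - p = 8p - 198, gives p* = 36 and q* = 90.
Since 24 is below p* = 36, the floor does not bind and the free-market outcome prevails.
Since the control does not bind, there is no surplus.

0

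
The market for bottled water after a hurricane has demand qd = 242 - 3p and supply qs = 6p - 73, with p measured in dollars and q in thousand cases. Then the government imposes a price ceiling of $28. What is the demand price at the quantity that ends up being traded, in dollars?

49

In a free market, 242 - 3p = 6p - 73 gives the equilibrium p* = 35, q* = 137.
Since 28 < 35, the ceiling is binding.
At p = 28: qd = 242 - 3·28 = 158 and qs = 6·28 - 73 = 95.
Only 95 units reach the market. On the demand curve, the marginal buyer's willingness to pay at q = 95 is (242 - 95)/3 = 49.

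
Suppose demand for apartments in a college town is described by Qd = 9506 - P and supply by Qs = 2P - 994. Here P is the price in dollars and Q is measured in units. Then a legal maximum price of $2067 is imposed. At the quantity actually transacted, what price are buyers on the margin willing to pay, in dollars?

6366

Equilibrium: 9506 - P = 2P - 994, so 10500 = 3P and P* = 3500, Q* = 6006.
Since 2067 < 3500, the ceiling is binding.
At P = 2067: Qd = 9506 - 2067 = 7439 and Qs = 2·2067 - 994 = 3140.
Only 3140 units reach the market. On the demand curve, the marginal buyer's willingness to pay at Q = 3140 is (9506 - 3140) = 6366.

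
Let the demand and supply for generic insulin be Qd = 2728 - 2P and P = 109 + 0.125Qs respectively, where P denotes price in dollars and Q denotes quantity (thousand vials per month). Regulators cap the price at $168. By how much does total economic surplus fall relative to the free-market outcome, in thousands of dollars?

737280

Rearranging supply gives Qs = 8P - 872. In a free market, 2728 - 2P = 8P - 872 gives the equilibrium P* = 360, Q* = 2008.
The ceiling of 168 is below the equilibrium price 360, so it binds.
At P = 168: Qd = 2728 - 2·168 = 2392 and Qs = 8·168 - 872 = 472.
Quantity traded falls to 472. At Q = 472 the demand price is (2728 - 472)/2 = 1128 and the supply price is (872 + 472)/8 = 168.
Deadweight loss = ½ · (1128 - 168) · (2008 - 472) = ½ · 960 · 1536 = 737280.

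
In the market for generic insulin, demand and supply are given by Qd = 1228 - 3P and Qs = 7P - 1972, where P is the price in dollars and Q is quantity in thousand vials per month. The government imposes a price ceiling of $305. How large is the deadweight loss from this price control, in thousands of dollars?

In a free market, 1228 - 3P = 7P - 1972 gives the equilibrium P* = 320, Q* = 268.
Because the ceiling (305) lies below the market-clearing price, it is binding.
At P = 305: Qd = 1228 - 3·305 = 313 and Qs = 7·305 - 1972 = 163.
Quantity traded falls to 163. At Q = 163 the demand price is (1228 - 163)/3 = 355 and the supply price is (1972 + 163)/7 = 305.
Deadweight loss = ½ · (355 - 305) · (268 - 163) = ½ · 50 · 105 = 2625.

2625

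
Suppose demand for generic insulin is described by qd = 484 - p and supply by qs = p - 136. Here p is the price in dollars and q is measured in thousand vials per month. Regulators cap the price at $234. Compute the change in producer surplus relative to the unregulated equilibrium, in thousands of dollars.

-10336

Equilibrium: 484 - p = p - 136, so 620 = 2p and p* = 310, q* = 174.
The ceiling of 234 is below the equilibrium price 310, so it binds.
At p = 234: qd = 484 - 234 = 250 and qs = 234 - 136 = 98.
Producer surplus without the control is ½ · (310 - 136) · 174 = 15138.
With the ceiling, producers sell 98 units at 234, so PS = ½ · (234 - 136) · 98 = 4802.
Change in producer surplus = 4802 - 15138 = -10336.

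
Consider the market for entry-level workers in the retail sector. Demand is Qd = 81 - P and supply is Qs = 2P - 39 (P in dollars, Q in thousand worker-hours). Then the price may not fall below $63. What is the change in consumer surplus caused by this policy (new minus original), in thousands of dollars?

Setting quantity demanded equal to quantity supplied, 81 - P = 2P - 39, gives P* = 40 and Q* = 41.
Because the floor (63) lies above the market-clearing price, it is binding.
At P = 63: Qd = 81 - 63 = 18 and Qs = 2·63 - 39 = 87.
Consumer surplus without the control is ½ · (81 - 40) · 41 = 840.5.
With the floor, consumers buy 18 units at 63, so CS = ½ · (81 - 63) · 18 = 162.
Change in consumer surplus = 162 - 840.5 = -678.5.

-678.5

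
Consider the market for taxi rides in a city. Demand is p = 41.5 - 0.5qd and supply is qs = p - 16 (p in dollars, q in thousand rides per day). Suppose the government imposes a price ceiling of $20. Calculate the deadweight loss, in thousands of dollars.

126.75

Rearranging demand gives qd = 83 - 2p. Without the control the market clears where 83 - 2p = p - 16, i.e. p* = 33 and q* = 17.
Since 20 < 33, the ceiling is binding.
At p = 20: qd = 83 - 2·20 = 43 and qs = 20 - 16 = 4.
Quantity traded falls to 4. At q = 4 the demand price is (83 - 4)/2 = 39.5 and the supply price is 16 + 4 = 20.
Deadweight loss = ½ · (39.5 - 20) · (17 - 4) = ½ · 19.5 · 13 = 126.75.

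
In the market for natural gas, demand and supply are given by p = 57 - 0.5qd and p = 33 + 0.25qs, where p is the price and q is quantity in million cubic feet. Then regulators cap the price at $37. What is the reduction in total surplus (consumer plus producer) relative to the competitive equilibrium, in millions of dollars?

96

Rearranging demand gives qd = 114 - 2p; rearranging supply gives qs = 4p - 132. Equilibrium: 114 - 2p = 4p - 132, so 246 = 6p and p* = 41, q* = 32.
Since 37 < 41, the ceiling is binding.
At p = 37: qd = 114 - 2·37 = 40 and qs = 4·37 - 132 = 16.
Quantity traded falls to 16. At q = 16 the demand price is (114 - 16)/2 = 49 and the supply price is (132 + 16)/4 = 37.
Deadweight loss = ½ · (49 - 37) · (32 - 16) = ½ · 12 · 16 = 96.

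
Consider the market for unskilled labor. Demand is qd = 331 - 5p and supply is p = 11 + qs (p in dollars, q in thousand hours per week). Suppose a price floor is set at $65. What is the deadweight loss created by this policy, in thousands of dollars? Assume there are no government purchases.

960

Rearranging supply gives qs = p - 11. Without the control the market clears where 331 - 5p = p - 11, i.e. p* = 57 and q* = 46.
The floor of 65 is above the equilibrium price 57, so it binds.
At p = 65: qd = 331 - 5·65 = 6 and qs = 65 - 11 = 54.
Quantity traded falls to 6. At q = 6 the demand price is (331 - 6)/5 = 65 and the supply price is 11 + 6 = 17.
Deadweight loss = ½ · (65 - 17) · (46 - 6) = ½ · 48 · 40 = 960.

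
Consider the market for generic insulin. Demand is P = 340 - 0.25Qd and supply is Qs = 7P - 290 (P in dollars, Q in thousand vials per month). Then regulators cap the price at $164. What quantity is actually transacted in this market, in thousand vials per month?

760

Rearranging demand gives Qd = 1360 - 4P. Equilibrium: 1360 - 4P = 7P - 290, so 1650 = 11P and P* = 150, Q* = 760.
The ceiling of 164 is above the equilibrium price 150, so it is not binding; the market clears at P* = 150, Q* = 760.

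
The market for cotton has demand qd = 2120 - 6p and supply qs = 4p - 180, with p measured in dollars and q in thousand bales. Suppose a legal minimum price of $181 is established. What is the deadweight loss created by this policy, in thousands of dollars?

0

Setting quantity demanded equal to quantity supplied, 2120 - 6p = 4p - 180, gives p* = 230 and q* = 740.
Since 181 is below p* = 230, the floor does not bind and the free-market outcome prevails.
Since the control does not bind, no trades are prevented and deadweight loss is zero.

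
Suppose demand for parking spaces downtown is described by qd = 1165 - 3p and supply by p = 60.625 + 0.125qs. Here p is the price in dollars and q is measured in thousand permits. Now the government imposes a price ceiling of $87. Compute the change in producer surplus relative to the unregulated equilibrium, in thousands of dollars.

Rearranging supply gives qs = 8p - 485. In a free market, 1165 - 3p = 8p - 485 gives the equilibrium p* = 150, q* = 715.
Since 87 < 150, the ceiling is binding.
At p = 87: qd = 1165 - 3·87 = 904 and qs = 8·87 - 485 = 211.
Producer surplus without the control is ½ · (150 - 60.625) · 715 = 31951.5625.
With the ceiling, producers sell 211 units at 87, so PS = ½ · (87 - 60.625) · 211 = 2782.5625.
Change in producer surplus = 2782.5625 - 31951.5625 = -29169.

-29169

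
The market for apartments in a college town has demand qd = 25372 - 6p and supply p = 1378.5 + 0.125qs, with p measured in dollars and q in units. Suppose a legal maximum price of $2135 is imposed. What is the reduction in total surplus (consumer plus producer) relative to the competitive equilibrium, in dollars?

2018100

Rearranging supply gives qs = 8p - 11028. Setting quantity demanded equal to quantity supplied, 25372 - 6p = 8p - 11028, gives p* = 2600 and q* = 9772.
Because the ceiling (2135) lies below the market-clearing price, it is binding.
At p = 2135: qd = 25372 - 6·2135 = 12562 and qs = 8·2135 - 11028 = 6052.
Quantity traded falls to 6052. At q = 6052 the demand price is (25372 - 6052)/6 = 3220 and the supply price is (11028 + 6052)/8 = 2135.
Deadweight loss = ½ · (3220 - 2135) · (9772 - 6052) = ½ · 1085 · 3720 = 2018100.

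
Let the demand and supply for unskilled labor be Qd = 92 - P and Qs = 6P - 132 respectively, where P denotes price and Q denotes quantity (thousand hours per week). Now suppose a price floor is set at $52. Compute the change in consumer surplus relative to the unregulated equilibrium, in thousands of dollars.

In a free market, 92 - P = 6P - 132 gives the equilibrium P* = 32, Q* = 60.
The floor of 52 is above the equilibrium price 32, so it binds.
At P = 52: Qd = 92 - 52 = 40 and Qs = 6·52 - 132 = 180.
Consumer surplus without the control is ½ · (92 - 32) · 60 = 1800.
With the floor, consumers buy 40 units at 52, so CS = ½ · (92 - 52) · 40 = 800.
Change in consumer surplus = 800 - 1800 = -1000.

-1000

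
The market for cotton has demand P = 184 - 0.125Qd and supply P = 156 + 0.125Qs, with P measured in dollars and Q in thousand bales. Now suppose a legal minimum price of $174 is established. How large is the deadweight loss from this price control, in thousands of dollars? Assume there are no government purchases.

128

Rearranging demand gives Qd = 1472 - 8P; rearranging supply gives Qs = 8P - 1248. In a free market, 1472 - 8P = 8P - 1248 gives the equilibrium P* = 170, Q* = 112.
Since 174 > 170, the floor is binding.
At P = 174: Qd = 1472 - 8·174 = 80 and Qs = 8·174 - 1248 = 144.
Quantity traded falls to 80. At Q = 80 the demand price is (1472 - 80)/8 = 174 and the supply price is (1248 + 80)/8 = 166.
Deadweight loss = ½ · (174 - 166) · (112 - 80) = ½ · 8 · 32 = 128.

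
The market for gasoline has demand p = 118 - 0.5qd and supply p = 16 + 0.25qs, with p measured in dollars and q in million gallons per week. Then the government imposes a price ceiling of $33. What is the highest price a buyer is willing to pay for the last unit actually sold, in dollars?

84

Rearranging demand gives qd = 236 - 2p; rearranging supply gives qs = 4p - 64. In a free market, 236 - 2p = 4p - 64 gives the equilibrium p* = 50, q* = 136.
Because the ceiling (33) lies below the market-clearing price, it is binding.
At p = 33: qd = 236 - 2·33 = 170 and qs = 4·33 - 64 = 68.
Only 68 units reach the market. On the demand curve, the marginal buyer's willingness to pay at q = 68 is (236 - 68)/2 = 84.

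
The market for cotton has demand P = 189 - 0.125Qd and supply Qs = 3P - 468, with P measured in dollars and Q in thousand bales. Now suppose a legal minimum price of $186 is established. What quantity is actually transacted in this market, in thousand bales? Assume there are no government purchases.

24

Rearranging demand gives Qd = 1512 - 8P. Setting quantity demanded equal to quantity supplied, 1512 - 8P = 3P - 468, gives P* = 180 and Q* = 72.
Since 186 > 180, the floor is binding.
At P = 186: Qd = 1512 - 8·186 = 24 and Qs = 3·186 - 468 = 90.
The quantity actually transacted is the short side, demand: 24.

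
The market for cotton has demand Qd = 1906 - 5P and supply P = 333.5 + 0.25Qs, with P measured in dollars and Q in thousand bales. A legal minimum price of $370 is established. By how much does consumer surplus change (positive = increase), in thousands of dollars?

Rearranging supply gives Qs = 4P - 1334. Equilibrium: 1906 - 5P = 4P - 1334, so 3240 = 9P and P* = 360, Q* = 106.
Because the floor (370) lies above the market-clearing price, it is binding.
At P = 370: Qd = 1906 - 5·370 = 56 and Qs = 4·370 - 1334 = 146.
Consumer surplus without the control is ½ · (381.2 - 360) · 106 = 1123.6.
With the floor, consumers buy 56 units at 370, so CS = ½ · (381.2 - 370) · 56 = 313.6.
Change in consumer surplus = 313.6 - 1123.6 = -810.

-810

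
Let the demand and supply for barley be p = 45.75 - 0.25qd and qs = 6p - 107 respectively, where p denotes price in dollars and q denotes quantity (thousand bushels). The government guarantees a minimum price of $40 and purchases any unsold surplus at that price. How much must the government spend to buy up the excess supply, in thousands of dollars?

Rearranging demand gives qd = 183 - 4p. Setting quantity demanded equal to quantity supplied, 183 - 4p = 6p - 107, gives p* = 29 and q* = 67.
Since 40 > 29, the floor is binding.
At p = 40: qd = 183 - 4·40 = 23 and qs = 6·40 - 107 = 133.
Surplus = qs - qd = 110.
Government expenditure = surplus × support price = 110 × 40 = 4400.

4400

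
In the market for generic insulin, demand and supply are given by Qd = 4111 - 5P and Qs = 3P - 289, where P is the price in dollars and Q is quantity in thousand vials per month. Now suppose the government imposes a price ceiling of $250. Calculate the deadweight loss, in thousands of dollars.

216000

Equilibrium: 4111 - 5P = 3P - 289, so 4400 = 8P and P* = 550, Q* = 1361.
Because the ceiling (250) lies below the market-clearing price, it is binding.
At P = 250: Qd = 4111 - 5·250 = 2861 and Qs = 3·250 - 289 = 461.
Quantity traded falls to 461. At Q = 461 the demand price is (4111 - 461)/5 = 730 and the supply price is (289 + 461)/3 = 250.
Deadweight loss = ½ · (730 - 250) · (1361 - 461) = ½ · 480 · 900 = 216000.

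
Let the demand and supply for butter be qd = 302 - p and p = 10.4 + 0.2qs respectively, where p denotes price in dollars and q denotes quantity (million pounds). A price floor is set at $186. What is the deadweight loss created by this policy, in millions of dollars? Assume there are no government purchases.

Rearranging supply gives qs = 5p - 52. In a free market, 302 - p = 5p - 52 gives the equilibrium p* = 59, q* = 243.
The floor of 186 is above the equilibrium price 59, so it binds.
At p = 186: qd = 302 - 186 = 116 and qs = 5·186 - 52 = 878.
Quantity traded falls to 116. At q = 116 the demand price is 302 - 116 = 186 and the supply price is (52 + 116)/5 = 33.6.
Deadweight loss = ½ · (186 - 33.6) · (243 - 116) = ½ · 152.4 · 127 = 9677.4.

9677.4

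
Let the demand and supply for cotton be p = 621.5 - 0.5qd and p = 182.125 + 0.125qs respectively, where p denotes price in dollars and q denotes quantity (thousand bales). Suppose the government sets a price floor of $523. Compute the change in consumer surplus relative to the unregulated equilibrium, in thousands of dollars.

Rearranging demand gives qd = 1243 - 2p; rearranging supply gives qs = 8p - 1457. In a free market, 1243 - 2p = 8p - 1457 gives the equilibrium p* = 270, q* = 703.
The floor of 523 is above the equilibrium price 270, so it binds.
At p = 523: qd = 1243 - 2·523 = 197 and qs = 8·523 - 1457 = 2727.
Consumer surplus without the control is ½ · (621.5 - 270) · 703 = 123552.25.
With the floor, consumers buy 197 units at 523, so CS = ½ · (621.5 - 523) · 197 = 9702.25.
Change in consumer surplus = 9702.25 - 123552.25 = -113850.

-113850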